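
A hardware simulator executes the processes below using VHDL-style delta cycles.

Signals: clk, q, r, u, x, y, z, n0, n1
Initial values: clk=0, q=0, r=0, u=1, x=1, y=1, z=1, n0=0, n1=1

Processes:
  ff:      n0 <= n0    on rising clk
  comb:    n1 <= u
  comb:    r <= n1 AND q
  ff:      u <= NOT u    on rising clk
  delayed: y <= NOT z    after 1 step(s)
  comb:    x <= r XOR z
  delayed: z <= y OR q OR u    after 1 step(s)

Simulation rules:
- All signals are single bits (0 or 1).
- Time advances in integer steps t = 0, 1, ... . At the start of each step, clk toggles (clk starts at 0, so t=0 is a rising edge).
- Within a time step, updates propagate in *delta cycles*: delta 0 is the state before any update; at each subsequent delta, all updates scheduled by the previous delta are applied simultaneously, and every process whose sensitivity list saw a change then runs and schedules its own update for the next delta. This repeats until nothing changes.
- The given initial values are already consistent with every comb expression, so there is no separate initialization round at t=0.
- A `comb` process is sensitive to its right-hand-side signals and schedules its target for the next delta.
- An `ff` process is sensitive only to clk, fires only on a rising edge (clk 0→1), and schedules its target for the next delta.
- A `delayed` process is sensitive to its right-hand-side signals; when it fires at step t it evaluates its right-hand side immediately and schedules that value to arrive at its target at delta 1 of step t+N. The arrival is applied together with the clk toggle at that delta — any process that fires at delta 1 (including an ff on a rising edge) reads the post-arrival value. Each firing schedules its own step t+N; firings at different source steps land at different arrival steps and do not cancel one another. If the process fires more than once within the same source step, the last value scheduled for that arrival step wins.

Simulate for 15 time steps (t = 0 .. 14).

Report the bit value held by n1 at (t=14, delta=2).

t=0 Δ0: r=0 clk=0 q=0 z=1 n0=0 n1=1 u=1 x=1 y=1
  Δ1: clk:0→1
  Δ2: u:1→0
  Δ3: n1:1→0
  (3Δ to stable)
t=1 Δ0: r=0 clk=1 q=0 z=1 n0=0 n1=0 u=0 x=1 y=1
  Δ1: clk:1→0
  (1Δ to stable)
t=2 Δ0: r=0 clk=0 q=0 z=1 n0=0 n1=0 u=0 x=1 y=1
  Δ1: clk:0→1
  Δ2: u:0→1
  Δ3: n1:0→1
  (3Δ to stable)
t=3 Δ0: r=0 clk=1 q=0 z=1 n0=0 n1=1 u=1 x=1 y=1
  Δ1: clk:1→0
  (1Δ to stable)
t=4 Δ0: r=0 clk=0 q=0 z=1 n0=0 n1=1 u=1 x=1 y=1
  Δ1: clk:0→1
  Δ2: u:1→0
  Δ3: n1:1→0
  (3Δ to stable)
t=5 Δ0: r=0 clk=1 q=0 z=1 n0=0 n1=0 u=0 x=1 y=1
  Δ1: clk:1→0
  (1Δ to stable)
t=6 Δ0: r=0 clk=0 q=0 z=1 n0=0 n1=0 u=0 x=1 y=1
  Δ1: clk:0→1
  Δ2: u:0→1
  Δ3: n1:0→1
  (3Δ to stable)
t=7 Δ0: r=0 clk=1 q=0 z=1 n0=0 n1=1 u=1 x=1 y=1
  Δ1: clk:1→0
  (1Δ to stable)
t=8 Δ0: r=0 clk=0 q=0 z=1 n0=0 n1=1 u=1 x=1 y=1
  Δ1: clk:0→1
  Δ2: u:1→0
  Δ3: n1:1→0
  (3Δ to stable)
t=9 Δ0: r=0 clk=1 q=0 z=1 n0=0 n1=0 u=0 x=1 y=1
  Δ1: clk:1→0
  (1Δ to stable)
t=10 Δ0: r=0 clk=0 q=0 z=1 n0=0 n1=0 u=0 x=1 y=1
  Δ1: clk:0→1
  Δ2: u:0→1
  Δ3: n1:0→1
  (3Δ to stable)
t=11 Δ0: r=0 clk=1 q=0 z=1 n0=0 n1=1 u=1 x=1 y=1
  Δ1: clk:1→0
  (1Δ to stable)
t=12 Δ0: r=0 clk=0 q=0 z=1 n0=0 n1=1 u=1 x=1 y=1
  Δ1: clk:0→1
  Δ2: u:1→0
  Δ3: n1:1→0
  (3Δ to stable)
t=13 Δ0: r=0 clk=1 q=0 z=1 n0=0 n1=0 u=0 x=1 y=1
  Δ1: clk:1→0
  (1Δ to stable)
t=14 Δ0: r=0 clk=0 q=0 z=1 n0=0 n1=0 u=0 x=1 y=1
  Δ1: clk:0→1
  Δ2: u:0→1
  Δ3: n1:0→1
  (3Δ to stable)

0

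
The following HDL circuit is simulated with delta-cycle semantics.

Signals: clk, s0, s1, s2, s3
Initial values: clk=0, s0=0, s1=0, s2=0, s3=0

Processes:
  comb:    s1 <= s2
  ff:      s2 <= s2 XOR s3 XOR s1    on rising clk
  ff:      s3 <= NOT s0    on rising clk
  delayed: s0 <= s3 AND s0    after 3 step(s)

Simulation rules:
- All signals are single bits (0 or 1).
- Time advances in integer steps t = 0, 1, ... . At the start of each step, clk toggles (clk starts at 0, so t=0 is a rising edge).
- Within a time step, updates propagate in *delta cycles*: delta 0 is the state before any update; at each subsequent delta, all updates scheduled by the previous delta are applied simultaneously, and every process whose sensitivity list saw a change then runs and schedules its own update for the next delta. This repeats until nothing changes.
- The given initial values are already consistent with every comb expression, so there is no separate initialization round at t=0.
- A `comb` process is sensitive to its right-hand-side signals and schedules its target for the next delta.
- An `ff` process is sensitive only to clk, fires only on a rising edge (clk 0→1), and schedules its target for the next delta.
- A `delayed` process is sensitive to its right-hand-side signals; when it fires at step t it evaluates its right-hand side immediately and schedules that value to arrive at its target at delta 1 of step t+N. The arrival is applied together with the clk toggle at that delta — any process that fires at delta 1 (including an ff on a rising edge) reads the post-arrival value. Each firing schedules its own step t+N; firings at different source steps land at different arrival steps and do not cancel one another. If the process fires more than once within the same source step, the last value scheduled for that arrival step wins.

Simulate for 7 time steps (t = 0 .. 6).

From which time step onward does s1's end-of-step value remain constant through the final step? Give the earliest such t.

2

t=0 Δ0: s0=0 s2=0 s1=0 clk=0 s3=0
  Δ1: clk:0→1
  Δ2: s3:0→1
  (2Δ to stable)
t=1 Δ0: s0=0 s2=0 s1=0 clk=1 s3=1
  Δ1: clk:1→0
  (1Δ to stable)
t=2 Δ0: s0=0 s2=0 s1=0 clk=0 s3=1
  Δ1: clk:0→1
  Δ2: s2:0→1
  Δ3: s1:0→1
  (3Δ to stable)
t=3 Δ0: s0=0 s2=1 s1=1 clk=1 s3=1
  Δ1: clk:1→0
  (1Δ to stable)
t=4 Δ0: s0=0 s2=1 s1=1 clk=0 s3=1
  Δ1: clk:0→1
  (1Δ to stable)
t=5 Δ0: s0=0 s2=1 s1=1 clk=1 s3=1
  Δ1: clk:1→0
  (1Δ to stable)
t=6 Δ0: s0=0 s2=1 s1=1 clk=0 s3=1
  Δ1: clk:0→1
  (1Δ to stable)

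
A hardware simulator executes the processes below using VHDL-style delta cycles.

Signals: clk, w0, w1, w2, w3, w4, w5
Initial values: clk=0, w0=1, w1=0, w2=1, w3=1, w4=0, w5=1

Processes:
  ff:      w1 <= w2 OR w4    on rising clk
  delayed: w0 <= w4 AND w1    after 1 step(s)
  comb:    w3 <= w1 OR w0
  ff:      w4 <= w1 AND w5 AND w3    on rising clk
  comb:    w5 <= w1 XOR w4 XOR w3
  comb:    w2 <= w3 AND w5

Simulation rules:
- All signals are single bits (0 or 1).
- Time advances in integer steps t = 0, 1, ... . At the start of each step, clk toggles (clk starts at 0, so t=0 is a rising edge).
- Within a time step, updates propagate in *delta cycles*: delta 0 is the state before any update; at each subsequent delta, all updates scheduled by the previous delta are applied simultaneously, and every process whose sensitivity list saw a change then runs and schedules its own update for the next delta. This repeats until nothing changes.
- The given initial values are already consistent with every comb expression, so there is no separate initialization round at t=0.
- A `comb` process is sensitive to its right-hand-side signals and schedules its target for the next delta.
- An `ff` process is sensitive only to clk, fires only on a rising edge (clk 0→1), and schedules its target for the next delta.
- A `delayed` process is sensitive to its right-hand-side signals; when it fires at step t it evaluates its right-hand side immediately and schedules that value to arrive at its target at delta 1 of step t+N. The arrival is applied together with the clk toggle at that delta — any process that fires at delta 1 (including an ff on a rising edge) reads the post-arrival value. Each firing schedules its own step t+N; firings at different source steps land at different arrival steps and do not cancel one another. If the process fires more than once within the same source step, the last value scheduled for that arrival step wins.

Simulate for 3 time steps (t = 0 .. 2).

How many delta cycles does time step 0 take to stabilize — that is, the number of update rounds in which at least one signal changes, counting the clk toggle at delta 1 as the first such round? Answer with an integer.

4

t=0 Δ0: w3=1 w0=1 w5=1 w2=1 w1=0 w4=0 clk=0
  Δ1: clk:0→1
  Δ2: w1:0→1
  Δ3: w5:1→0
  Δ4: w2:1→0
  (4Δ to stable)
t=1 Δ0: w3=1 w0=1 w5=0 w2=0 w1=1 w4=0 clk=1
  Δ1: w0:1→0, clk:1→0
  (1Δ to stable)
t=2 Δ0: w3=1 w0=0 w5=0 w2=0 w1=1 w4=0 clk=0
  Δ1: clk:0→1
  Δ2: w1:1→0
  Δ3: w3:1→0, w5:0→1
  Δ4: w5:1→0
  (4Δ to stable)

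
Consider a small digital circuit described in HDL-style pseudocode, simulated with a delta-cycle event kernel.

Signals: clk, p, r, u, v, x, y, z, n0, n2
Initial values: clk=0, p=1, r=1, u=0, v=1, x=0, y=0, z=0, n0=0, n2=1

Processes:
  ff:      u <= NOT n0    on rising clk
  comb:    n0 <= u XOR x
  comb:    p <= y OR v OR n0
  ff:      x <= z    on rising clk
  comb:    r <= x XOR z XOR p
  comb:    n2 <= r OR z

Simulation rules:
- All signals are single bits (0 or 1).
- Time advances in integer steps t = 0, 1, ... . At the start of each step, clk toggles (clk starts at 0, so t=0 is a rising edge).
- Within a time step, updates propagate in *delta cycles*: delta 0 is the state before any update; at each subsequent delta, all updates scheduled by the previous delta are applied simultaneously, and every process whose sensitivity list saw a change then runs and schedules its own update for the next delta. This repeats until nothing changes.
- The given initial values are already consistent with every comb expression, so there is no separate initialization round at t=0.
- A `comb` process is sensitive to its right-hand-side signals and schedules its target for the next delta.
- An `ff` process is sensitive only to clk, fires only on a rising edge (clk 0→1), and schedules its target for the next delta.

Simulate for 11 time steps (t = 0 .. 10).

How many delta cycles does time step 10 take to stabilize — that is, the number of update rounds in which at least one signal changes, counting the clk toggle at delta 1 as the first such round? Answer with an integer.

3

[bits: n0,x,clk,v,z,p,y,u,r,n2]
t=0: Δ0=0001010011 Δ1=0011010011 Δ2=0011010111 Δ3=1011010111 | 3Δ
t=1: Δ0=1011010111 Δ1=1001010111 | 1Δ
t=2: Δ0=1001010111 Δ1=1011010111 Δ2=1011010011 Δ3=0011010011 | 3Δ
t=3: Δ0=0011010011 Δ1=0001010011 | 1Δ
t=4: Δ0=0001010011 Δ1=0011010011 Δ2=0011010111 Δ3=1011010111 | 3Δ
t=5: Δ0=1011010111 Δ1=1001010111 | 1Δ
t=6: Δ0=1001010111 Δ1=1011010111 Δ2=1011010011 Δ3=0011010011 | 3Δ
t=7: Δ0=0011010011 Δ1=0001010011 | 1Δ
t=8: Δ0=0001010011 Δ1=0011010011 Δ2=0011010111 Δ3=1011010111 | 3Δ
t=9: Δ0=1011010111 Δ1=1001010111 | 1Δ
t=10: Δ0=1001010111 Δ1=1011010111 Δ2=1011010011 Δ3=0011010011 | 3Δ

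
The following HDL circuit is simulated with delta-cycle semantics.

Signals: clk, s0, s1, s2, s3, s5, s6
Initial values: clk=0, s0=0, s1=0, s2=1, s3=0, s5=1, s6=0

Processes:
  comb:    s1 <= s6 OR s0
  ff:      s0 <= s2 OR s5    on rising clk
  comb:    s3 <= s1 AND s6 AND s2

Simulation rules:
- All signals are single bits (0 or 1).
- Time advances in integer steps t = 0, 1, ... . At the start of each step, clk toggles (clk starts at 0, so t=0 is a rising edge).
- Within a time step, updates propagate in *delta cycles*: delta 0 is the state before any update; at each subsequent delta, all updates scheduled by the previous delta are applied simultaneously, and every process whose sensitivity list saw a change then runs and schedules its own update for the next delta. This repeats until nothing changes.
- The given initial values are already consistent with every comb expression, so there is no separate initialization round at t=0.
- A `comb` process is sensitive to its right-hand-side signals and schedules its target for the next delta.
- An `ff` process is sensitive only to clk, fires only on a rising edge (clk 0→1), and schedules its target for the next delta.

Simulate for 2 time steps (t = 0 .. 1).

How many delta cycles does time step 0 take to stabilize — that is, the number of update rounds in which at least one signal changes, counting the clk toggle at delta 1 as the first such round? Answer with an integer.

t=0 Δ0: s0=0 s5=1 s6=0 s2=1 s3=0 clk=0 s1=0
  Δ1: clk:0→1
  Δ2: s0:0→1
  Δ3: s1:0→1
  (3Δ to stable)
t=1 Δ0: s0=1 s5=1 s6=0 s2=1 s3=0 clk=1 s1=1
  Δ1: clk:1→0
  (1Δ to stable)

3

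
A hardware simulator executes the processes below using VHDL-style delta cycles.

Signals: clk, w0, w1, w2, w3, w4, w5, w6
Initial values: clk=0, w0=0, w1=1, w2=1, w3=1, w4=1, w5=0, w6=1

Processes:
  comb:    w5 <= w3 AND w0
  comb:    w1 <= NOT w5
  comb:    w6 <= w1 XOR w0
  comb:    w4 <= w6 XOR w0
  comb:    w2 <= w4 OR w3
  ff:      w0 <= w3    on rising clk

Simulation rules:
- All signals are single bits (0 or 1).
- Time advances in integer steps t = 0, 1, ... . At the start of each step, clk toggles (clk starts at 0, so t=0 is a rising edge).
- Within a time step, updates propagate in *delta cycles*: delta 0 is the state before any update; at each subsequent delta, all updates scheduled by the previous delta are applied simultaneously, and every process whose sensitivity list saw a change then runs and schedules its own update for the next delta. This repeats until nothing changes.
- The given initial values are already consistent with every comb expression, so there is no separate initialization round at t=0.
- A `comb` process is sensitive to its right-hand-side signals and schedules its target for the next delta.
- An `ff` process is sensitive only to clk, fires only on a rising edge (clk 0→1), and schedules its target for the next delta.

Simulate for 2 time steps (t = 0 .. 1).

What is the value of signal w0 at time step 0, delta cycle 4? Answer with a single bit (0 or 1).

1

t0.Δ0 w4=1 clk=0 w5=0 w3=1 w6=1 w2=1 w1=1 w0=0
t0.Δ1 w4=1 clk=1 w5=0 w3=1 w6=1 w2=1 w1=1 w0=0
t0.Δ2 w4=1 clk=1 w5=0 w3=1 w6=1 w2=1 w1=1 w0=1
t0.Δ3 w4=0 clk=1 w5=1 w3=1 w6=0 w2=1 w1=1 w0=1
t0.Δ4 w4=1 clk=1 w5=1 w3=1 w6=0 w2=1 w1=0 w0=1
t0.Δ5 w4=1 clk=1 w5=1 w3=1 w6=1 w2=1 w1=0 w0=1
t0.Δ6 w4=0 clk=1 w5=1 w3=1 w6=1 w2=1 w1=0 w0=1
t1.Δ0 w4=0 clk=1 w5=1 w3=1 w6=1 w2=1 w1=0 w0=1
t1.Δ1 w4=0 clk=0 w5=1 w3=1 w6=1 w2=1 w1=0 w0=1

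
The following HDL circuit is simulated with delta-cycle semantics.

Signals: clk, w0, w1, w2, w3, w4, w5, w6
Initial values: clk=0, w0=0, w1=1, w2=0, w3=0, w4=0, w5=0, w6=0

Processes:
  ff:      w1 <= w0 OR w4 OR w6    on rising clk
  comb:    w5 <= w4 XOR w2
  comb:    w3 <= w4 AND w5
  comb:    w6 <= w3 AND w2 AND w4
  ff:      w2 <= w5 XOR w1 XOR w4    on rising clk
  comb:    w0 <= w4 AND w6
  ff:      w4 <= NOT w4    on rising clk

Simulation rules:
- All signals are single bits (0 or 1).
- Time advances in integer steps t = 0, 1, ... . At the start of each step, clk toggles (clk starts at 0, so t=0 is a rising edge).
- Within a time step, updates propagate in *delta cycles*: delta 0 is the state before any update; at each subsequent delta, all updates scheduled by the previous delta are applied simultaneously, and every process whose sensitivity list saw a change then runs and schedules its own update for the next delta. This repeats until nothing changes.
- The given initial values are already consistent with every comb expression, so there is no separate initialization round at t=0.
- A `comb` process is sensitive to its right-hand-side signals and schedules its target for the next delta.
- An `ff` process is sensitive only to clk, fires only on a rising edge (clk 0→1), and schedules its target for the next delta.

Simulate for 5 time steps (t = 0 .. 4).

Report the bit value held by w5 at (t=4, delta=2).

1

t0.Δ0 w5=0 w2=0 w6=0 w4=0 w1=1 w0=0 w3=0 clk=0
t0.Δ1 w5=0 w2=0 w6=0 w4=0 w1=1 w0=0 w3=0 clk=1
t0.Δ2 w5=0 w2=1 w6=0 w4=1 w1=0 w0=0 w3=0 clk=1
t1.Δ0 w5=0 w2=1 w6=0 w4=1 w1=0 w0=0 w3=0 clk=1
t1.Δ1 w5=0 w2=1 w6=0 w4=1 w1=0 w0=0 w3=0 clk=0
t2.Δ0 w5=0 w2=1 w6=0 w4=1 w1=0 w0=0 w3=0 clk=0
t2.Δ1 w5=0 w2=1 w6=0 w4=1 w1=0 w0=0 w3=0 clk=1
t2.Δ2 w5=0 w2=1 w6=0 w4=0 w1=1 w0=0 w3=0 clk=1
t2.Δ3 w5=1 w2=1 w6=0 w4=0 w1=1 w0=0 w3=0 clk=1
t3.Δ0 w5=1 w2=1 w6=0 w4=0 w1=1 w0=0 w3=0 clk=1
t3.Δ1 w5=1 w2=1 w6=0 w4=0 w1=1 w0=0 w3=0 clk=0
t4.Δ0 w5=1 w2=1 w6=0 w4=0 w1=1 w0=0 w3=0 clk=0
t4.Δ1 w5=1 w2=1 w6=0 w4=0 w1=1 w0=0 w3=0 clk=1
t4.Δ2 w5=1 w2=0 w6=0 w4=1 w1=0 w0=0 w3=0 clk=1
t4.Δ3 w5=1 w2=0 w6=0 w4=1 w1=0 w0=0 w3=1 clk=1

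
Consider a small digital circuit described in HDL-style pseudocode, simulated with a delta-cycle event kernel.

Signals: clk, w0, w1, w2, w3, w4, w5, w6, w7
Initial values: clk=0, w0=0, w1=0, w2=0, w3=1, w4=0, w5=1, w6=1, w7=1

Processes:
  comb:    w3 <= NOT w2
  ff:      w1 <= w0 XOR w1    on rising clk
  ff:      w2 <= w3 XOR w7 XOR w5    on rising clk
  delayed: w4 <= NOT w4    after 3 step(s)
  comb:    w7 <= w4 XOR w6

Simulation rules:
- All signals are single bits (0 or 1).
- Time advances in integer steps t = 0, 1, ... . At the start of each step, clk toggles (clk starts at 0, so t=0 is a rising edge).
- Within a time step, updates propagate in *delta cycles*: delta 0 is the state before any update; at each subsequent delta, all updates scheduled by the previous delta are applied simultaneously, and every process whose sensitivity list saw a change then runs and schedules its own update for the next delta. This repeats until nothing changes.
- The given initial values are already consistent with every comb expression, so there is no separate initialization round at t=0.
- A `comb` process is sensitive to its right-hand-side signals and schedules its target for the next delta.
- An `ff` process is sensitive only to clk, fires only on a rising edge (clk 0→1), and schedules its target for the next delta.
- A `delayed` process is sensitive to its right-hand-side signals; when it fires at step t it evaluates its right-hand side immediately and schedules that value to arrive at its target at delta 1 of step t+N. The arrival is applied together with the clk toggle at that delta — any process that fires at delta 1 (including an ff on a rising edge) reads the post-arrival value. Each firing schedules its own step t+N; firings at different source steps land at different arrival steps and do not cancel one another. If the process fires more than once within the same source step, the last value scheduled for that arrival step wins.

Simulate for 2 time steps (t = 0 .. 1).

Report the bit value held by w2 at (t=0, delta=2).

[bits: w0,clk,w6,w5,w7,w1,w2,w4,w3]
t=0: Δ0=001110001 Δ1=011110001 Δ2=011110101 Δ3=011110100 | 3Δ
t=1: Δ0=011110100 Δ1=001110100 | 1Δ

1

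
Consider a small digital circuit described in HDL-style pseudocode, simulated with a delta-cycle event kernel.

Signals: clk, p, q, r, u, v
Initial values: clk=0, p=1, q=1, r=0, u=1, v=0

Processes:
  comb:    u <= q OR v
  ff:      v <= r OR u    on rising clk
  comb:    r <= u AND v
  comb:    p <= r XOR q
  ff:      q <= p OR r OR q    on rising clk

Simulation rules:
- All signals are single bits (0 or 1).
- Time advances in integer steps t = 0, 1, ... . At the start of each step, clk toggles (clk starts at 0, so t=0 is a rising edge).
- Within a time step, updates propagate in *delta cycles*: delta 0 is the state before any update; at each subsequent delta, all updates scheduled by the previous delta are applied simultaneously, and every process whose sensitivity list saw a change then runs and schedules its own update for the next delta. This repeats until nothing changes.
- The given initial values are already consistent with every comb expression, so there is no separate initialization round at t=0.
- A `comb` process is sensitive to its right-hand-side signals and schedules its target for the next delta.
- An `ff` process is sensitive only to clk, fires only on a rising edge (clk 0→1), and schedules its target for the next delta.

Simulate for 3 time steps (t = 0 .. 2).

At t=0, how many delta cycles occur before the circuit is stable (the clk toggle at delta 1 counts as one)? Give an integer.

t0.Δ0 u=1 r=0 v=0 q=1 clk=0 p=1
t0.Δ1 u=1 r=0 v=0 q=1 clk=1 p=1
t0.Δ2 u=1 r=0 v=1 q=1 clk=1 p=1
t0.Δ3 u=1 r=1 v=1 q=1 clk=1 p=1
t0.Δ4 u=1 r=1 v=1 q=1 clk=1 p=0
t1.Δ0 u=1 r=1 v=1 q=1 clk=1 p=0
t1.Δ1 u=1 r=1 v=1 q=1 clk=0 p=0
t2.Δ0 u=1 r=1 v=1 q=1 clk=0 p=0
t2.Δ1 u=1 r=1 v=1 q=1 clk=1 p=0

4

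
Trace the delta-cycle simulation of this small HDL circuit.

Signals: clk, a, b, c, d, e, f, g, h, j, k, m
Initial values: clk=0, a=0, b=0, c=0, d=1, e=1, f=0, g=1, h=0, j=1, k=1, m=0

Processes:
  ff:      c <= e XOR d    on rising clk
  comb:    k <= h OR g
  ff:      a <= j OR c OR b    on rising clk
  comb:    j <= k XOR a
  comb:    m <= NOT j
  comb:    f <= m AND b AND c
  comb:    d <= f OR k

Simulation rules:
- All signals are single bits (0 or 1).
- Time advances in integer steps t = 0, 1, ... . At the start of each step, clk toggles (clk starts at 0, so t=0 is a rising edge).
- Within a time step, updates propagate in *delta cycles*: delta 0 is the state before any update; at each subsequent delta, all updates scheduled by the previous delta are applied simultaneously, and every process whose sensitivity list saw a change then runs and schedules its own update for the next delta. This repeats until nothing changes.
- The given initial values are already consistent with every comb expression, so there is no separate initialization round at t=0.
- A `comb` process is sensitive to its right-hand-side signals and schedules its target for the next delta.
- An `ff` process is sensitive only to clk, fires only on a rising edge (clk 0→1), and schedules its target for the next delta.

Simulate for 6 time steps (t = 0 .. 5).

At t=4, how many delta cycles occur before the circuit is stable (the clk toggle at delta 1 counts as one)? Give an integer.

4

t0.Δ0 h=0 a=0 clk=0 k=1 j=1 g=1 b=0 m=0 e=1 f=0 c=0 d=1
t0.Δ1 h=0 a=0 clk=1 k=1 j=1 g=1 b=0 m=0 e=1 f=0 c=0 d=1
t0.Δ2 h=0 a=1 clk=1 k=1 j=1 g=1 b=0 m=0 e=1 f=0 c=0 d=1
t0.Δ3 h=0 a=1 clk=1 k=1 j=0 g=1 b=0 m=0 e=1 f=0 c=0 d=1
t0.Δ4 h=0 a=1 clk=1 k=1 j=0 g=1 b=0 m=1 e=1 f=0 c=0 d=1
t1.Δ0 h=0 a=1 clk=1 k=1 j=0 g=1 b=0 m=1 e=1 f=0 c=0 d=1
t1.Δ1 h=0 a=1 clk=0 k=1 j=0 g=1 b=0 m=1 e=1 f=0 c=0 d=1
t2.Δ0 h=0 a=1 clk=0 k=1 j=0 g=1 b=0 m=1 e=1 f=0 c=0 d=1
t2.Δ1 h=0 a=1 clk=1 k=1 j=0 g=1 b=0 m=1 e=1 f=0 c=0 d=1
t2.Δ2 h=0 a=0 clk=1 k=1 j=0 g=1 b=0 m=1 e=1 f=0 c=0 d=1
t2.Δ3 h=0 a=0 clk=1 k=1 j=1 g=1 b=0 m=1 e=1 f=0 c=0 d=1
t2.Δ4 h=0 a=0 clk=1 k=1 j=1 g=1 b=0 m=0 e=1 f=0 c=0 d=1
t3.Δ0 h=0 a=0 clk=1 k=1 j=1 g=1 b=0 m=0 e=1 f=0 c=0 d=1
t3.Δ1 h=0 a=0 clk=0 k=1 j=1 g=1 b=0 m=0 e=1 f=0 c=0 d=1
t4.Δ0 h=0 a=0 clk=0 k=1 j=1 g=1 b=0 m=0 e=1 f=0 c=0 d=1
t4.Δ1 h=0 a=0 clk=1 k=1 j=1 g=1 b=0 m=0 e=1 f=0 c=0 d=1
t4.Δ2 h=0 a=1 clk=1 k=1 j=1 g=1 b=0 m=0 e=1 f=0 c=0 d=1
t4.Δ3 h=0 a=1 clk=1 k=1 j=0 g=1 b=0 m=0 e=1 f=0 c=0 d=1
t4.Δ4 h=0 a=1 clk=1 k=1 j=0 g=1 b=0 m=1 e=1 f=0 c=0 d=1
t5.Δ0 h=0 a=1 clk=1 k=1 j=0 g=1 b=0 m=1 e=1 f=0 c=0 d=1
t5.Δ1 h=0 a=1 clk=0 k=1 j=0 g=1 b=0 m=1 e=1 f=0 c=0 d=1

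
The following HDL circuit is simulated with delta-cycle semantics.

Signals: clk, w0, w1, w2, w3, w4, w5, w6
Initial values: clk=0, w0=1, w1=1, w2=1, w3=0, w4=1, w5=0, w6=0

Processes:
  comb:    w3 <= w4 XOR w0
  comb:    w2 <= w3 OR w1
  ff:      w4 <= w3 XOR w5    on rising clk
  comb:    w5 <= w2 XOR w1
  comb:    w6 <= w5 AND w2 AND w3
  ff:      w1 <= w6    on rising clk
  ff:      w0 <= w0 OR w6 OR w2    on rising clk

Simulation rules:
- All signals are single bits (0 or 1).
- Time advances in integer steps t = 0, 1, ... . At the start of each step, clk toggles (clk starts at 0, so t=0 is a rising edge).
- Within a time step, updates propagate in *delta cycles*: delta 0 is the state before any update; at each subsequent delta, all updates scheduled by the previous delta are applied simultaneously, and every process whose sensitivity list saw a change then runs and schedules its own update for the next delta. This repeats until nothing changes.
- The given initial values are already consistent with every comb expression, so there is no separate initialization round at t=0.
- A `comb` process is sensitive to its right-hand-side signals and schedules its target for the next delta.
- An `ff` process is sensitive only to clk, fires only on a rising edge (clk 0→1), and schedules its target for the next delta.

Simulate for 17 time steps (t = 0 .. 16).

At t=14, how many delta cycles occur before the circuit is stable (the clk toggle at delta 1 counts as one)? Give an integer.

t=0 Δ0: w1=1 w4=1 clk=0 w5=0 w3=0 w0=1 w2=1 w6=0
  Δ1: clk:0→1
  Δ2: w1:1→0, w4:1→0
  Δ3: w5:0→1, w3:0→1, w2:1→0
  Δ4: w5:1→0, w2:0→1
  Δ5: w5:0→1
  Δ6: w6:0→1
  (6Δ to stable)
t=1 Δ0: w1=0 w4=0 clk=1 w5=1 w3=1 w0=1 w2=1 w6=1
  Δ1: clk:1→0
  (1Δ to stable)
t=2 Δ0: w1=0 w4=0 clk=0 w5=1 w3=1 w0=1 w2=1 w6=1
  Δ1: clk:0→1
  Δ2: w1:0→1
  Δ3: w5:1→0
  Δ4: w6:1→0
  (4Δ to stable)
t=3 Δ0: w1=1 w4=0 clk=1 w5=0 w3=1 w0=1 w2=1 w6=0
  Δ1: clk:1→0
  (1Δ to stable)
t=4 Δ0: w1=1 w4=0 clk=0 w5=0 w3=1 w0=1 w2=1 w6=0
  Δ1: clk:0→1
  Δ2: w1:1→0, w4:0→1
  Δ3: w5:0→1, w3:1→0
  Δ4: w2:1→0
  Δ5: w5:1→0
  (5Δ to stable)
t=5 Δ0: w1=0 w4=1 clk=1 w5=0 w3=0 w0=1 w2=0 w6=0
  Δ1: clk:1→0
  (1Δ to stable)
t=6 Δ0: w1=0 w4=1 clk=0 w5=0 w3=0 w0=1 w2=0 w6=0
  Δ1: clk:0→1
  Δ2: w4:1→0
  Δ3: w3:0→1
  Δ4: w2:0→1
  Δ5: w5:0→1
  Δ6: w6:0→1
  (6Δ to stable)
t=7 Δ0: w1=0 w4=0 clk=1 w5=1 w3=1 w0=1 w2=1 w6=1
  Δ1: clk:1→0
  (1Δ to stable)
t=8 Δ0: w1=0 w4=0 clk=0 w5=1 w3=1 w0=1 w2=1 w6=1
  Δ1: clk:0→1
  Δ2: w1:0→1
  Δ3: w5:1→0
  Δ4: w6:1→0
  (4Δ to stable)
t=9 Δ0: w1=1 w4=0 clk=1 w5=0 w3=1 w0=1 w2=1 w6=0
  Δ1: clk:1→0
  (1Δ to stable)
t=10 Δ0: w1=1 w4=0 clk=0 w5=0 w3=1 w0=1 w2=1 w6=0
  Δ1: clk:0→1
  Δ2: w1:1→0, w4:0→1
  Δ3: w5:0→1, w3:1→0
  Δ4: w2:1→0
  Δ5: w5:1→0
  (5Δ to stable)
t=11 Δ0: w1=0 w4=1 clk=1 w5=0 w3=0 w0=1 w2=0 w6=0
  Δ1: clk:1→0
  (1Δ to stable)
t=12 Δ0: w1=0 w4=1 clk=0 w5=0 w3=0 w0=1 w2=0 w6=0
  Δ1: clk:0→1
  Δ2: w4:1→0
  Δ3: w3:0→1
  Δ4: w2:0→1
  Δ5: w5:0→1
  Δ6: w6:0→1
  (6Δ to stable)
t=13 Δ0: w1=0 w4=0 clk=1 w5=1 w3=1 w0=1 w2=1 w6=1
  Δ1: clk:1→0
  (1Δ to stable)
t=14 Δ0: w1=0 w4=0 clk=0 w5=1 w3=1 w0=1 w2=1 w6=1
  Δ1: clk:0→1
  Δ2: w1:0→1
  Δ3: w5:1→0
  Δ4: w6:1→0
  (4Δ to stable)
t=15 Δ0: w1=1 w4=0 clk=1 w5=0 w3=1 w0=1 w2=1 w6=0
  Δ1: clk:1→0
  (1Δ to stable)
t=16 Δ0: w1=1 w4=0 clk=0 w5=0 w3=1 w0=1 w2=1 w6=0
  Δ1: clk:0→1
  Δ2: w1:1→0, w4:0→1
  Δ3: w5:0→1, w3:1→0
  Δ4: w2:1→0
  Δ5: w5:1→0
  (5Δ to stable)

4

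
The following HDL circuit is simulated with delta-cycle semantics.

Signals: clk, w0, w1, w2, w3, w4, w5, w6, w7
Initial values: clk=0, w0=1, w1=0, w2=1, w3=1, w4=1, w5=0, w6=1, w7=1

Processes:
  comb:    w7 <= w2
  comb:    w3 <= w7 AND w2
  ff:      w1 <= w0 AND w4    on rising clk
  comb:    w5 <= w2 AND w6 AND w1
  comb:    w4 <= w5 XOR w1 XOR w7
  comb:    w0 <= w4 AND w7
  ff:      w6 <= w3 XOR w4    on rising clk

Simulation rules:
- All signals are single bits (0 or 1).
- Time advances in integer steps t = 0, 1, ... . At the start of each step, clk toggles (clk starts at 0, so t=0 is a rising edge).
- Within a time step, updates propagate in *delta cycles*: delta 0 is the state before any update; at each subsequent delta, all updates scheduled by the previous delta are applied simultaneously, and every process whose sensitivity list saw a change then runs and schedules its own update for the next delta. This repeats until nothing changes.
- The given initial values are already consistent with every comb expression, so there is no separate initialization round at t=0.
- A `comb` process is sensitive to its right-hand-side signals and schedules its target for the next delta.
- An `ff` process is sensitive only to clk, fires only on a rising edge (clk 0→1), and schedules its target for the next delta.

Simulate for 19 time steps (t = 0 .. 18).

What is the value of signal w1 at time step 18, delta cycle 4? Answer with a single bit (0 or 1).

0

t0.Δ0 w2=1 w6=1 w0=1 clk=0 w4=1 w7=1 w1=0 w5=0 w3=1
t0.Δ1 w2=1 w6=1 w0=1 clk=1 w4=1 w7=1 w1=0 w5=0 w3=1
t0.Δ2 w2=1 w6=0 w0=1 clk=1 w4=1 w7=1 w1=1 w5=0 w3=1
t0.Δ3 w2=1 w6=0 w0=1 clk=1 w4=0 w7=1 w1=1 w5=0 w3=1
t0.Δ4 w2=1 w6=0 w0=0 clk=1 w4=0 w7=1 w1=1 w5=0 w3=1
t1.Δ0 w2=1 w6=0 w0=0 clk=1 w4=0 w7=1 w1=1 w5=0 w3=1
t1.Δ1 w2=1 w6=0 w0=0 clk=0 w4=0 w7=1 w1=1 w5=0 w3=1
t2.Δ0 w2=1 w6=0 w0=0 clk=0 w4=0 w7=1 w1=1 w5=0 w3=1
t2.Δ1 w2=1 w6=0 w0=0 clk=1 w4=0 w7=1 w1=1 w5=0 w3=1
t2.Δ2 w2=1 w6=1 w0=0 clk=1 w4=0 w7=1 w1=0 w5=0 w3=1
t2.Δ3 w2=1 w6=1 w0=0 clk=1 w4=1 w7=1 w1=0 w5=0 w3=1
t2.Δ4 w2=1 w6=1 w0=1 clk=1 w4=1 w7=1 w1=0 w5=0 w3=1
t3.Δ0 w2=1 w6=1 w0=1 clk=1 w4=1 w7=1 w1=0 w5=0 w3=1
t3.Δ1 w2=1 w6=1 w0=1 clk=0 w4=1 w7=1 w1=0 w5=0 w3=1
t4.Δ0 w2=1 w6=1 w0=1 clk=0 w4=1 w7=1 w1=0 w5=0 w3=1
t4.Δ1 w2=1 w6=1 w0=1 clk=1 w4=1 w7=1 w1=0 w5=0 w3=1
t4.Δ2 w2=1 w6=0 w0=1 clk=1 w4=1 w7=1 w1=1 w5=0 w3=1
t4.Δ3 w2=1 w6=0 w0=1 clk=1 w4=0 w7=1 w1=1 w5=0 w3=1
t4.Δ4 w2=1 w6=0 w0=0 clk=1 w4=0 w7=1 w1=1 w5=0 w3=1
t5.Δ0 w2=1 w6=0 w0=0 clk=1 w4=0 w7=1 w1=1 w5=0 w3=1
t5.Δ1 w2=1 w6=0 w0=0 clk=0 w4=0 w7=1 w1=1 w5=0 w3=1
t6.Δ0 w2=1 w6=0 w0=0 clk=0 w4=0 w7=1 w1=1 w5=0 w3=1
t6.Δ1 w2=1 w6=0 w0=0 clk=1 w4=0 w7=1 w1=1 w5=0 w3=1
t6.Δ2 w2=1 w6=1 w0=0 clk=1 w4=0 w7=1 w1=0 w5=0 w3=1
t6.Δ3 w2=1 w6=1 w0=0 clk=1 w4=1 w7=1 w1=0 w5=0 w3=1
t6.Δ4 w2=1 w6=1 w0=1 clk=1 w4=1 w7=1 w1=0 w5=0 w3=1
t7.Δ0 w2=1 w6=1 w0=1 clk=1 w4=1 w7=1 w1=0 w5=0 w3=1
t7.Δ1 w2=1 w6=1 w0=1 clk=0 w4=1 w7=1 w1=0 w5=0 w3=1
t8.Δ0 w2=1 w6=1 w0=1 clk=0 w4=1 w7=1 w1=0 w5=0 w3=1
t8.Δ1 w2=1 w6=1 w0=1 clk=1 w4=1 w7=1 w1=0 w5=0 w3=1
t8.Δ2 w2=1 w6=0 w0=1 clk=1 w4=1 w7=1 w1=1 w5=0 w3=1
t8.Δ3 w2=1 w6=0 w0=1 clk=1 w4=0 w7=1 w1=1 w5=0 w3=1
t8.Δ4 w2=1 w6=0 w0=0 clk=1 w4=0 w7=1 w1=1 w5=0 w3=1
t9.Δ0 w2=1 w6=0 w0=0 clk=1 w4=0 w7=1 w1=1 w5=0 w3=1
t9.Δ1 w2=1 w6=0 w0=0 clk=0 w4=0 w7=1 w1=1 w5=0 w3=1
t10.Δ0 w2=1 w6=0 w0=0 clk=0 w4=0 w7=1 w1=1 w5=0 w3=1
t10.Δ1 w2=1 w6=0 w0=0 clk=1 w4=0 w7=1 w1=1 w5=0 w3=1
t10.Δ2 w2=1 w6=1 w0=0 clk=1 w4=0 w7=1 w1=0 w5=0 w3=1
t10.Δ3 w2=1 w6=1 w0=0 clk=1 w4=1 w7=1 w1=0 w5=0 w3=1
t10.Δ4 w2=1 w6=1 w0=1 clk=1 w4=1 w7=1 w1=0 w5=0 w3=1
t11.Δ0 w2=1 w6=1 w0=1 clk=1 w4=1 w7=1 w1=0 w5=0 w3=1
t11.Δ1 w2=1 w6=1 w0=1 clk=0 w4=1 w7=1 w1=0 w5=0 w3=1
t12.Δ0 w2=1 w6=1 w0=1 clk=0 w4=1 w7=1 w1=0 w5=0 w3=1
t12.Δ1 w2=1 w6=1 w0=1 clk=1 w4=1 w7=1 w1=0 w5=0 w3=1
t12.Δ2 w2=1 w6=0 w0=1 clk=1 w4=1 w7=1 w1=1 w5=0 w3=1
t12.Δ3 w2=1 w6=0 w0=1 clk=1 w4=0 w7=1 w1=1 w5=0 w3=1
t12.Δ4 w2=1 w6=0 w0=0 clk=1 w4=0 w7=1 w1=1 w5=0 w3=1
t13.Δ0 w2=1 w6=0 w0=0 clk=1 w4=0 w7=1 w1=1 w5=0 w3=1
t13.Δ1 w2=1 w6=0 w0=0 clk=0 w4=0 w7=1 w1=1 w5=0 w3=1
t14.Δ0 w2=1 w6=0 w0=0 clk=0 w4=0 w7=1 w1=1 w5=0 w3=1
t14.Δ1 w2=1 w6=0 w0=0 clk=1 w4=0 w7=1 w1=1 w5=0 w3=1
t14.Δ2 w2=1 w6=1 w0=0 clk=1 w4=0 w7=1 w1=0 w5=0 w3=1
t14.Δ3 w2=1 w6=1 w0=0 clk=1 w4=1 w7=1 w1=0 w5=0 w3=1
t14.Δ4 w2=1 w6=1 w0=1 clk=1 w4=1 w7=1 w1=0 w5=0 w3=1
t15.Δ0 w2=1 w6=1 w0=1 clk=1 w4=1 w7=1 w1=0 w5=0 w3=1
t15.Δ1 w2=1 w6=1 w0=1 clk=0 w4=1 w7=1 w1=0 w5=0 w3=1
t16.Δ0 w2=1 w6=1 w0=1 clk=0 w4=1 w7=1 w1=0 w5=0 w3=1
t16.Δ1 w2=1 w6=1 w0=1 clk=1 w4=1 w7=1 w1=0 w5=0 w3=1
t16.Δ2 w2=1 w6=0 w0=1 clk=1 w4=1 w7=1 w1=1 w5=0 w3=1
t16.Δ3 w2=1 w6=0 w0=1 clk=1 w4=0 w7=1 w1=1 w5=0 w3=1
t16.Δ4 w2=1 w6=0 w0=0 clk=1 w4=0 w7=1 w1=1 w5=0 w3=1
t17.Δ0 w2=1 w6=0 w0=0 clk=1 w4=0 w7=1 w1=1 w5=0 w3=1
t17.Δ1 w2=1 w6=0 w0=0 clk=0 w4=0 w7=1 w1=1 w5=0 w3=1
t18.Δ0 w2=1 w6=0 w0=0 clk=0 w4=0 w7=1 w1=1 w5=0 w3=1
t18.Δ1 w2=1 w6=0 w0=0 clk=1 w4=0 w7=1 w1=1 w5=0 w3=1
t18.Δ2 w2=1 w6=1 w0=0 clk=1 w4=0 w7=1 w1=0 w5=0 w3=1
t18.Δ3 w2=1 w6=1 w0=0 clk=1 w4=1 w7=1 w1=0 w5=0 w3=1
t18.Δ4 w2=1 w6=1 w0=1 clk=1 w4=1 w7=1 w1=0 w5=0 w3=1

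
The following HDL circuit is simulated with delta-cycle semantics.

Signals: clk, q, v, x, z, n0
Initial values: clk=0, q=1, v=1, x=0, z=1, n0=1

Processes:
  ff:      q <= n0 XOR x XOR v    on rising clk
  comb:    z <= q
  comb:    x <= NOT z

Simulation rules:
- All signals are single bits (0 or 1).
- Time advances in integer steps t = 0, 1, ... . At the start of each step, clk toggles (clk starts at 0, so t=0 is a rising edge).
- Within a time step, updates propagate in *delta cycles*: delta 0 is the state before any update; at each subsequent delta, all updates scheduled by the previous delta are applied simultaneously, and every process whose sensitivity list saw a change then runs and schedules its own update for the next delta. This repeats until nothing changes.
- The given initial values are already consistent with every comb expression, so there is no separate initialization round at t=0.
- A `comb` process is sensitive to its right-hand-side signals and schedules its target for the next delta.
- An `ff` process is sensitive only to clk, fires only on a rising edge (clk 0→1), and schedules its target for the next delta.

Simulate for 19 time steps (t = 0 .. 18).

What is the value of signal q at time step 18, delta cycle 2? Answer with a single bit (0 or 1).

1

t0.Δ0 v=1 q=1 z=1 n0=1 clk=0 x=0
t0.Δ1 v=1 q=1 z=1 n0=1 clk=1 x=0
t0.Δ2 v=1 q=0 z=1 n0=1 clk=1 x=0
t0.Δ3 v=1 q=0 z=0 n0=1 clk=1 x=0
t0.Δ4 v=1 q=0 z=0 n0=1 clk=1 x=1
t1.Δ0 v=1 q=0 z=0 n0=1 clk=1 x=1
t1.Δ1 v=1 q=0 z=0 n0=1 clk=0 x=1
t2.Δ0 v=1 q=0 z=0 n0=1 clk=0 x=1
t2.Δ1 v=1 q=0 z=0 n0=1 clk=1 x=1
t2.Δ2 v=1 q=1 z=0 n0=1 clk=1 x=1
t2.Δ3 v=1 q=1 z=1 n0=1 clk=1 x=1
t2.Δ4 v=1 q=1 z=1 n0=1 clk=1 x=0
t3.Δ0 v=1 q=1 z=1 n0=1 clk=1 x=0
t3.Δ1 v=1 q=1 z=1 n0=1 clk=0 x=0
t4.Δ0 v=1 q=1 z=1 n0=1 clk=0 x=0
t4.Δ1 v=1 q=1 z=1 n0=1 clk=1 x=0
t4.Δ2 v=1 q=0 z=1 n0=1 clk=1 x=0
t4.Δ3 v=1 q=0 z=0 n0=1 clk=1 x=0
t4.Δ4 v=1 q=0 z=0 n0=1 clk=1 x=1
t5.Δ0 v=1 q=0 z=0 n0=1 clk=1 x=1
t5.Δ1 v=1 q=0 z=0 n0=1 clk=0 x=1
t6.Δ0 v=1 q=0 z=0 n0=1 clk=0 x=1
t6.Δ1 v=1 q=0 z=0 n0=1 clk=1 x=1
t6.Δ2 v=1 q=1 z=0 n0=1 clk=1 x=1
t6.Δ3 v=1 q=1 z=1 n0=1 clk=1 x=1
t6.Δ4 v=1 q=1 z=1 n0=1 clk=1 x=0
t7.Δ0 v=1 q=1 z=1 n0=1 clk=1 x=0
t7.Δ1 v=1 q=1 z=1 n0=1 clk=0 x=0
t8.Δ0 v=1 q=1 z=1 n0=1 clk=0 x=0
t8.Δ1 v=1 q=1 z=1 n0=1 clk=1 x=0
t8.Δ2 v=1 q=0 z=1 n0=1 clk=1 x=0
t8.Δ3 v=1 q=0 z=0 n0=1 clk=1 x=0
t8.Δ4 v=1 q=0 z=0 n0=1 clk=1 x=1
t9.Δ0 v=1 q=0 z=0 n0=1 clk=1 x=1
t9.Δ1 v=1 q=0 z=0 n0=1 clk=0 x=1
t10.Δ0 v=1 q=0 z=0 n0=1 clk=0 x=1
t10.Δ1 v=1 q=0 z=0 n0=1 clk=1 x=1
t10.Δ2 v=1 q=1 z=0 n0=1 clk=1 x=1
t10.Δ3 v=1 q=1 z=1 n0=1 clk=1 x=1
t10.Δ4 v=1 q=1 z=1 n0=1 clk=1 x=0
t11.Δ0 v=1 q=1 z=1 n0=1 clk=1 x=0
t11.Δ1 v=1 q=1 z=1 n0=1 clk=0 x=0
t12.Δ0 v=1 q=1 z=1 n0=1 clk=0 x=0
t12.Δ1 v=1 q=1 z=1 n0=1 clk=1 x=0
t12.Δ2 v=1 q=0 z=1 n0=1 clk=1 x=0
t12.Δ3 v=1 q=0 z=0 n0=1 clk=1 x=0
t12.Δ4 v=1 q=0 z=0 n0=1 clk=1 x=1
t13.Δ0 v=1 q=0 z=0 n0=1 clk=1 x=1
t13.Δ1 v=1 q=0 z=0 n0=1 clk=0 x=1
t14.Δ0 v=1 q=0 z=0 n0=1 clk=0 x=1
t14.Δ1 v=1 q=0 z=0 n0=1 clk=1 x=1
t14.Δ2 v=1 q=1 z=0 n0=1 clk=1 x=1
t14.Δ3 v=1 q=1 z=1 n0=1 clk=1 x=1
t14.Δ4 v=1 q=1 z=1 n0=1 clk=1 x=0
t15.Δ0 v=1 q=1 z=1 n0=1 clk=1 x=0
t15.Δ1 v=1 q=1 z=1 n0=1 clk=0 x=0
t16.Δ0 v=1 q=1 z=1 n0=1 clk=0 x=0
t16.Δ1 v=1 q=1 z=1 n0=1 clk=1 x=0
t16.Δ2 v=1 q=0 z=1 n0=1 clk=1 x=0
t16.Δ3 v=1 q=0 z=0 n0=1 clk=1 x=0
t16.Δ4 v=1 q=0 z=0 n0=1 clk=1 x=1
t17.Δ0 v=1 q=0 z=0 n0=1 clk=1 x=1
t17.Δ1 v=1 q=0 z=0 n0=1 clk=0 x=1
t18.Δ0 v=1 q=0 z=0 n0=1 clk=0 x=1
t18.Δ1 v=1 q=0 z=0 n0=1 clk=1 x=1
t18.Δ2 v=1 q=1 z=0 n0=1 clk=1 x=1
t18.Δ3 v=1 q=1 z=1 n0=1 clk=1 x=1
t18.Δ4 v=1 q=1 z=1 n0=1 clk=1 x=0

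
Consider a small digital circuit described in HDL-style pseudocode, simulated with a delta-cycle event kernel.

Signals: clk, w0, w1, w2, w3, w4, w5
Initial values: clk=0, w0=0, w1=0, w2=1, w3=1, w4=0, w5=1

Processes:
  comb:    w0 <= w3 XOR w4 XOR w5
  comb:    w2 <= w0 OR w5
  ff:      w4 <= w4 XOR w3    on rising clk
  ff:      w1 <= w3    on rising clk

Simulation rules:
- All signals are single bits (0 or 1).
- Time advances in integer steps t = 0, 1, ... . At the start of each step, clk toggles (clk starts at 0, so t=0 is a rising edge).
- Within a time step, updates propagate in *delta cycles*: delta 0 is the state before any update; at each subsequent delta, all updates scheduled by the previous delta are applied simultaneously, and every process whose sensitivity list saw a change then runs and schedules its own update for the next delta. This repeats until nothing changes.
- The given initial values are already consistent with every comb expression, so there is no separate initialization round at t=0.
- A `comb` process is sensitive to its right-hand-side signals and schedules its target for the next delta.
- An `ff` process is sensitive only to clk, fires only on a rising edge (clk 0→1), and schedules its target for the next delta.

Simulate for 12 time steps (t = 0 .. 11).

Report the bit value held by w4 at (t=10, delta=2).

0

t=0 Δ0: w4=0 w2=1 w0=0 clk=0 w3=1 w1=0 w5=1
  Δ1: clk:0→1
  Δ2: w4:0→1, w1:0→1
  Δ3: w0:0→1
  (3Δ to stable)
t=1 Δ0: w4=1 w2=1 w0=1 clk=1 w3=1 w1=1 w5=1
  Δ1: clk:1→0
  (1Δ to stable)
t=2 Δ0: w4=1 w2=1 w0=1 clk=0 w3=1 w1=1 w5=1
  Δ1: clk:0→1
  Δ2: w4:1→0
  Δ3: w0:1→0
  (3Δ to stable)
t=3 Δ0: w4=0 w2=1 w0=0 clk=1 w3=1 w1=1 w5=1
  Δ1: clk:1→0
  (1Δ to stable)
t=4 Δ0: w4=0 w2=1 w0=0 clk=0 w3=1 w1=1 w5=1
  Δ1: clk:0→1
  Δ2: w4:0→1
  Δ3: w0:0→1
  (3Δ to stable)
t=5 Δ0: w4=1 w2=1 w0=1 clk=1 w3=1 w1=1 w5=1
  Δ1: clk:1→0
  (1Δ to stable)
t=6 Δ0: w4=1 w2=1 w0=1 clk=0 w3=1 w1=1 w5=1
  Δ1: clk:0→1
  Δ2: w4:1→0
  Δ3: w0:1→0
  (3Δ to stable)
t=7 Δ0: w4=0 w2=1 w0=0 clk=1 w3=1 w1=1 w5=1
  Δ1: clk:1→0
  (1Δ to stable)
t=8 Δ0: w4=0 w2=1 w0=0 clk=0 w3=1 w1=1 w5=1
  Δ1: clk:0→1
  Δ2: w4:0→1
  Δ3: w0:0→1
  (3Δ to stable)
t=9 Δ0: w4=1 w2=1 w0=1 clk=1 w3=1 w1=1 w5=1
  Δ1: clk:1→0
  (1Δ to stable)
t=10 Δ0: w4=1 w2=1 w0=1 clk=0 w3=1 w1=1 w5=1
  Δ1: clk:0→1
  Δ2: w4:1→0
  Δ3: w0:1→0
  (3Δ to stable)
t=11 Δ0: w4=0 w2=1 w0=0 clk=1 w3=1 w1=1 w5=1
  Δ1: clk:1→0
  (1Δ to stable)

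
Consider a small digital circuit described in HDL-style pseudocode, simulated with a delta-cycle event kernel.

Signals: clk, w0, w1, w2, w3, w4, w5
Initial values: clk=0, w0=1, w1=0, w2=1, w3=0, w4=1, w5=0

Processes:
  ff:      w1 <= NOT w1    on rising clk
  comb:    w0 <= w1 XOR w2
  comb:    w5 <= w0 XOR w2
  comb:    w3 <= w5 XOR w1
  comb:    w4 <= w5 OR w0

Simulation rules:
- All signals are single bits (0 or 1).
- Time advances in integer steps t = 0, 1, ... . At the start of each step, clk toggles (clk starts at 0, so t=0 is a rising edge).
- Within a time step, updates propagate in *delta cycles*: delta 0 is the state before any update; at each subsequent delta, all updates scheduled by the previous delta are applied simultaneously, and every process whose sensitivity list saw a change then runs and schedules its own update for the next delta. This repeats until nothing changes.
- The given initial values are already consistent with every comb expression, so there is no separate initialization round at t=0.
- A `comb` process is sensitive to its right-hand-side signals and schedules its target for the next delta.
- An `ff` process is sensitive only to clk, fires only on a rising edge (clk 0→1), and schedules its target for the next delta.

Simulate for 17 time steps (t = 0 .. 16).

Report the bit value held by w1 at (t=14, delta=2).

0

t=0 Δ0: w5=0 w4=1 w0=1 w1=0 clk=0 w3=0 w2=1
  Δ1: clk:0→1
  Δ2: w1:0→1
  Δ3: w0:1→0, w3:0→1
  Δ4: w5:0→1, w4:1→0
  Δ5: w4:0→1, w3:1→0
  (5Δ to stable)
t=1 Δ0: w5=1 w4=1 w0=0 w1=1 clk=1 w3=0 w2=1
  Δ1: clk:1→0
  (1Δ to stable)
t=2 Δ0: w5=1 w4=1 w0=0 w1=1 clk=0 w3=0 w2=1
  Δ1: clk:0→1
  Δ2: w1:1→0
  Δ3: w0:0→1, w3:0→1
  Δ4: w5:1→0
  Δ5: w3:1→0
  (5Δ to stable)
t=3 Δ0: w5=0 w4=1 w0=1 w1=0 clk=1 w3=0 w2=1
  Δ1: clk:1→0
  (1Δ to stable)
t=4 Δ0: w5=0 w4=1 w0=1 w1=0 clk=0 w3=0 w2=1
  Δ1: clk:0→1
  Δ2: w1:0→1
  Δ3: w0:1→0, w3:0→1
  Δ4: w5:0→1, w4:1→0
  Δ5: w4:0→1, w3:1→0
  (5Δ to stable)
t=5 Δ0: w5=1 w4=1 w0=0 w1=1 clk=1 w3=0 w2=1
  Δ1: clk:1→0
  (1Δ to stable)
t=6 Δ0: w5=1 w4=1 w0=0 w1=1 clk=0 w3=0 w2=1
  Δ1: clk:0→1
  Δ2: w1:1→0
  Δ3: w0:0→1, w3:0→1
  Δ4: w5:1→0
  Δ5: w3:1→0
  (5Δ to stable)
t=7 Δ0: w5=0 w4=1 w0=1 w1=0 clk=1 w3=0 w2=1
  Δ1: clk:1→0
  (1Δ to stable)
t=8 Δ0: w5=0 w4=1 w0=1 w1=0 clk=0 w3=0 w2=1
  Δ1: clk:0→1
  Δ2: w1:0→1
  Δ3: w0:1→0, w3:0→1
  Δ4: w5:0→1, w4:1→0
  Δ5: w4:0→1, w3:1→0
  (5Δ to stable)
t=9 Δ0: w5=1 w4=1 w0=0 w1=1 clk=1 w3=0 w2=1
  Δ1: clk:1→0
  (1Δ to stable)
t=10 Δ0: w5=1 w4=1 w0=0 w1=1 clk=0 w3=0 w2=1
  Δ1: clk:0→1
  Δ2: w1:1→0
  Δ3: w0:0→1, w3:0→1
  Δ4: w5:1→0
  Δ5: w3:1→0
  (5Δ to stable)
t=11 Δ0: w5=0 w4=1 w0=1 w1=0 clk=1 w3=0 w2=1
  Δ1: clk:1→0
  (1Δ to stable)
t=12 Δ0: w5=0 w4=1 w0=1 w1=0 clk=0 w3=0 w2=1
  Δ1: clk:0→1
  Δ2: w1:0→1
  Δ3: w0:1→0, w3:0→1
  Δ4: w5:0→1, w4:1→0
  Δ5: w4:0→1, w3:1→0
  (5Δ to stable)
t=13 Δ0: w5=1 w4=1 w0=0 w1=1 clk=1 w3=0 w2=1
  Δ1: clk:1→0
  (1Δ to stable)
t=14 Δ0: w5=1 w4=1 w0=0 w1=1 clk=0 w3=0 w2=1
  Δ1: clk:0→1
  Δ2: w1:1→0
  Δ3: w0:0→1, w3:0→1
  Δ4: w5:1→0
  Δ5: w3:1→0
  (5Δ to stable)
t=15 Δ0: w5=0 w4=1 w0=1 w1=0 clk=1 w3=0 w2=1
  Δ1: clk:1→0
  (1Δ to stable)
t=16 Δ0: w5=0 w4=1 w0=1 w1=0 clk=0 w3=0 w2=1
  Δ1: clk:0→1
  Δ2: w1:0→1
  Δ3: w0:1→0, w3:0→1
  Δ4: w5:0→1, w4:1→0
  Δ5: w4:0→1, w3:1→0
  (5Δ to stable)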